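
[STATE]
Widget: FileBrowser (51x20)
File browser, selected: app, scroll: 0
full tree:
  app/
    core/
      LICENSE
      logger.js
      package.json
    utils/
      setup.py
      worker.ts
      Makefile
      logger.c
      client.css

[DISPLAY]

> [-] app/                                         
    [+] core/                                      
    [+] utils/                                     
                                                   
                                                   
                                                   
                                                   
                                                   
                                                   
                                                   
                                                   
                                                   
                                                   
                                                   
                                                   
                                                   
                                                   
                                                   
                                                   
                                                   


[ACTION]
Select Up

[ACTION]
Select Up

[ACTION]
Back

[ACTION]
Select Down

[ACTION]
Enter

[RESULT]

  [-] app/                                         
  > [-] core/                                      
      LICENSE                                      
      logger.js                                    
      package.json                                 
    [+] utils/                                     
                                                   
                                                   
                                                   
                                                   
                                                   
                                                   
                                                   
                                                   
                                                   
                                                   
                                                   
                                                   
                                                   
                                                   


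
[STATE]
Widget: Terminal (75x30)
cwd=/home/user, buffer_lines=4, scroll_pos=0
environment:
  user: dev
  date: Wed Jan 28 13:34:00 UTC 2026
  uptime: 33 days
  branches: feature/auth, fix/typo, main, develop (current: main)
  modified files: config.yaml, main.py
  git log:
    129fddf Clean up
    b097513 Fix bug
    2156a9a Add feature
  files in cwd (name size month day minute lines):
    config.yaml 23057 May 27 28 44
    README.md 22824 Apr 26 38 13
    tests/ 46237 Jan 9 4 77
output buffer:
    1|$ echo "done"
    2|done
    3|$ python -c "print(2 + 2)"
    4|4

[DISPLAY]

$ echo "done"                                                              
done                                                                       
$ python -c "print(2 + 2)"                                                 
4                                                                          
$ █                                                                        
                                                                           
                                                                           
                                                                           
                                                                           
                                                                           
                                                                           
                                                                           
                                                                           
                                                                           
                                                                           
                                                                           
                                                                           
                                                                           
                                                                           
                                                                           
                                                                           
                                                                           
                                                                           
                                                                           
                                                                           
                                                                           
                                                                           
                                                                           
                                                                           
                                                                           


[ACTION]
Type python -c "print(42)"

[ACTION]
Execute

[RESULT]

$ echo "done"                                                              
done                                                                       
$ python -c "print(2 + 2)"                                                 
4                                                                          
$ python -c "print(42)"                                                    
42                                                                         
$ █                                                                        
                                                                           
                                                                           
                                                                           
                                                                           
                                                                           
                                                                           
                                                                           
                                                                           
                                                                           
                                                                           
                                                                           
                                                                           
                                                                           
                                                                           
                                                                           
                                                                           
                                                                           
                                                                           
                                                                           
                                                                           
                                                                           
                                                                           
                                                                           


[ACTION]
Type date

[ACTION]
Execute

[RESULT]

$ echo "done"                                                              
done                                                                       
$ python -c "print(2 + 2)"                                                 
4                                                                          
$ python -c "print(42)"                                                    
42                                                                         
$ date                                                                     
Wed Jan 28 13:34:00 UTC 2026                                               
$ █                                                                        
                                                                           
                                                                           
                                                                           
                                                                           
                                                                           
                                                                           
                                                                           
                                                                           
                                                                           
                                                                           
                                                                           
                                                                           
                                                                           
                                                                           
                                                                           
                                                                           
                                                                           
                                                                           
                                                                           
                                                                           
                                                                           


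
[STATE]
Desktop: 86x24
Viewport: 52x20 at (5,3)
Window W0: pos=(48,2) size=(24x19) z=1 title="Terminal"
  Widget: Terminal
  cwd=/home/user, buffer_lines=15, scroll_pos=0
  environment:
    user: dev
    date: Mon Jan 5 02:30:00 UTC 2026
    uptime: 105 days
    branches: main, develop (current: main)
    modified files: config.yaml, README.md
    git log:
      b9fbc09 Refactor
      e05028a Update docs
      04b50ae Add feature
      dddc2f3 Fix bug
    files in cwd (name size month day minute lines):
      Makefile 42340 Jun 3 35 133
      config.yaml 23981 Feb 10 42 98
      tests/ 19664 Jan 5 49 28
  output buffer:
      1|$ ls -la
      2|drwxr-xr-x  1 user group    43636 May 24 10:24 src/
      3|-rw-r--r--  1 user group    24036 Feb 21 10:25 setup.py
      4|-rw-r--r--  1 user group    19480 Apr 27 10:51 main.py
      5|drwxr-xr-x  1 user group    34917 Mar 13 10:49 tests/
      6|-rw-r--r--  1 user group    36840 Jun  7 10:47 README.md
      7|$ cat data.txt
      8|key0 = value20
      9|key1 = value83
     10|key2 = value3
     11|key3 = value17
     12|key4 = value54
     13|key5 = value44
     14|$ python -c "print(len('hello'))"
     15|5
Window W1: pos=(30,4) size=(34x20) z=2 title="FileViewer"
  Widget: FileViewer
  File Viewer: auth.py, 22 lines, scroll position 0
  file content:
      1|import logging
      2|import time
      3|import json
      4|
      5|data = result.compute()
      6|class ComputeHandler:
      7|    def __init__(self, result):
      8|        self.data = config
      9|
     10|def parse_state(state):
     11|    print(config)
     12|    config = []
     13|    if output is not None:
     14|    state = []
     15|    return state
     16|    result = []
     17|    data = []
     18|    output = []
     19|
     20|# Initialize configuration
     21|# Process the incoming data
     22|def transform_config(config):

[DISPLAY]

                                           ┃ Termina
                         ┏━━━━━━━━━━━━━━━━━━━━━━━━━━
                         ┃ FileViewer               
                         ┠──────────────────────────
                         ┃import logging            
                         ┃import time               
                         ┃import json               
                         ┃                          
                         ┃data = result.compute()   
                         ┃class ComputeHandler:     
                         ┃    def __init__(self, res
                         ┃        self.data = config
                         ┃                          
                         ┃def parse_state(state):   
                         ┃    print(config)         
                         ┃    config = []           
                         ┃    if output is not None:
                         ┃    state = []            
                         ┃    return state          
                         ┃    result = []           


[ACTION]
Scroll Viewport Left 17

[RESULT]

                                                ┃ Te
                              ┏━━━━━━━━━━━━━━━━━━━━━
                              ┃ FileViewer          
                              ┠─────────────────────
                              ┃import logging       
                              ┃import time          
                              ┃import json          
                              ┃                     
                              ┃data = result.compute
                              ┃class ComputeHandler:
                              ┃    def __init__(self
                              ┃        self.data = c
                              ┃                     
                              ┃def parse_state(state
                              ┃    print(config)    
                              ┃    config = []      
                              ┃    if output is not 
                              ┃    state = []       
                              ┃    return state     
                              ┃    result = []      


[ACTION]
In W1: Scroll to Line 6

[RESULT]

                                                ┃ Te
                              ┏━━━━━━━━━━━━━━━━━━━━━
                              ┃ FileViewer          
                              ┠─────────────────────
                              ┃class ComputeHandler:
                              ┃    def __init__(self
                              ┃        self.data = c
                              ┃                     
                              ┃def parse_state(state
                              ┃    print(config)    
                              ┃    config = []      
                              ┃    if output is not 
                              ┃    state = []       
                              ┃    return state     
                              ┃    result = []      
                              ┃    data = []        
                              ┃    output = []      
                              ┃                     
                              ┃# Initialize configur
                              ┃# Process the incomin


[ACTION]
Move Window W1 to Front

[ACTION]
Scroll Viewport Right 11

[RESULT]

                                     ┃ Terminal     
                   ┏━━━━━━━━━━━━━━━━━━━━━━━━━━━━━━━━
                   ┃ FileViewer                     
                   ┠────────────────────────────────
                   ┃class ComputeHandler:          ▲
                   ┃    def __init__(self, result):░
                   ┃        self.data = config     ░
                   ┃                               ░
                   ┃def parse_state(state):        ░
                   ┃    print(config)              ░
                   ┃    config = []                ░
                   ┃    if output is not None:     ░
                   ┃    state = []                 ░
                   ┃    return state               ░
                   ┃    result = []                ░
                   ┃    data = []                  ░
                   ┃    output = []                █
                   ┃                               ░
                   ┃# Initialize configuration     ░
                   ┃# Process the incoming data    ▼


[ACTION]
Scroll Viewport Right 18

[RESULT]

                   ┃ Terminal             ┃         
 ┏━━━━━━━━━━━━━━━━━━━━━━━━━━━━━━━━┓───────┨         
 ┃ FileViewer                     ┃       ┃         
 ┠────────────────────────────────┨ser gro┃         
 ┃class ComputeHandler:          ▲┃ser gro┃         
 ┃    def __init__(self, result):░┃ser gro┃         
 ┃        self.data = config     ░┃ser gro┃         
 ┃                               ░┃ser gro┃         
 ┃def parse_state(state):        ░┃       ┃         
 ┃    print(config)              ░┃       ┃         
 ┃    config = []                ░┃       ┃         
 ┃    if output is not None:     ░┃       ┃         
 ┃    state = []                 ░┃       ┃         
 ┃    return state               ░┃       ┃         
 ┃    result = []                ░┃       ┃         
 ┃    data = []                  ░┃int(len┃         
 ┃    output = []                █┃       ┃         
 ┃                               ░┃━━━━━━━┛         
 ┃# Initialize configuration     ░┃                 
 ┃# Process the incoming data    ▼┃                 


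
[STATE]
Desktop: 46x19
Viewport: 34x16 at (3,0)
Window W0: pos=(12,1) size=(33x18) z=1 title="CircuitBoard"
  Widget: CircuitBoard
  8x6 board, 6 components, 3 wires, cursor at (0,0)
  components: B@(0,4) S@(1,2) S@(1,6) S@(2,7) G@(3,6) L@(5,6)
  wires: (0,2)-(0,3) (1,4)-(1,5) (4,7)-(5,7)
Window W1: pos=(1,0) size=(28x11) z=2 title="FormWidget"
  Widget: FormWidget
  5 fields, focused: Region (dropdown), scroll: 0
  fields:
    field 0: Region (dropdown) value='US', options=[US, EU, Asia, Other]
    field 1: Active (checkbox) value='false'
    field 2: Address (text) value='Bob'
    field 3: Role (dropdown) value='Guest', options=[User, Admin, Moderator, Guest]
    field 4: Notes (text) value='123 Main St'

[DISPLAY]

━━━━━━━━━━━━━━━━━━━━━━━━━┓        
FormWidget               ┃━━━━━━━━
─────────────────────────┨        
 Region:     [US       ▼]┃────────
 Active:     [ ]         ┃ 7      
 Address:    [Bob       ]┃·   B   
 Role:       [Guest    ▼]┃        
 Notes:      [123 Main S]┃    · ─ 
                         ┃        
                         ┃        
━━━━━━━━━━━━━━━━━━━━━━━━━┛        
         ┃3                       
         ┃                        
         ┃4                       
         ┃                        
         ┃5                       


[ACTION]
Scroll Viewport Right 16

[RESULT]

━━━━━━━━━━━━━━━━┓                 
t               ┃━━━━━━━━━━━━━━━┓ 
────────────────┨               ┃ 
    [US       ▼]┃───────────────┨ 
    [ ]         ┃ 7             ┃ 
    [Bob       ]┃·   B          ┃ 
    [Guest    ▼]┃               ┃ 
    [123 Main S]┃    · ─ ·   S  ┃ 
                ┃               ┃ 
                ┃               ┃ 
━━━━━━━━━━━━━━━━┛               ┃ 
┃3                           G  ┃ 
┃                               ┃ 
┃4                              ┃ 
┃                               ┃ 
┃5                           L  ┃ 


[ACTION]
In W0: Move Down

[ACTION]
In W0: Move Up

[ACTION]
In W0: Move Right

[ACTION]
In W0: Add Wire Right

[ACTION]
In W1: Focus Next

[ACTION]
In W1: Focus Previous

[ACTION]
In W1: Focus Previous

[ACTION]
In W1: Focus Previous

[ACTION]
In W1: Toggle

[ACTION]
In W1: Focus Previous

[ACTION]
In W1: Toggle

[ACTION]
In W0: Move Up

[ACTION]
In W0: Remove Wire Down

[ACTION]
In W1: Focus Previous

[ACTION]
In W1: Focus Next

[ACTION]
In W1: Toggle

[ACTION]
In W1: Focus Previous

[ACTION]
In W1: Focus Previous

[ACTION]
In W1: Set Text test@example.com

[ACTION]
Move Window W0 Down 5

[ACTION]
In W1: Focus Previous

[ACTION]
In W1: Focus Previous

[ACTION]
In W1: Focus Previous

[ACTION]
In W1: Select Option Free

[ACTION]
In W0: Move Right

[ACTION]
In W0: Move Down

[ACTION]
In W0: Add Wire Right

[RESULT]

━━━━━━━━━━━━━━━━┓                 
t               ┃━━━━━━━━━━━━━━━┓ 
────────────────┨               ┃ 
    [US       ▼]┃───────────────┨ 
    [ ]         ┃ 7             ┃ 
    [Bob       ]┃·   B          ┃ 
    [Guest    ▼]┃               ┃ 
    [123 Main S]┃·   · ─ ·   S  ┃ 
                ┃               ┃ 
                ┃               ┃ 
━━━━━━━━━━━━━━━━┛               ┃ 
┃3                           G  ┃ 
┃                               ┃ 
┃4                              ┃ 
┃                               ┃ 
┃5                           L  ┃ 


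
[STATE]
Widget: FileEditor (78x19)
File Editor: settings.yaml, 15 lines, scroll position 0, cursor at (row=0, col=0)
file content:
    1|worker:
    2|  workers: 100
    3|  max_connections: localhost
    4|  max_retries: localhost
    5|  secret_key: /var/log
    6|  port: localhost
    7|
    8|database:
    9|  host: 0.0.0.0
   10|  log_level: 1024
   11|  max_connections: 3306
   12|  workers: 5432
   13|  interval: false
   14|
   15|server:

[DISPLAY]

█orker:                                                                      ▲
  workers: 100                                                               █
  max_connections: localhost                                                 ░
  max_retries: localhost                                                     ░
  secret_key: /var/log                                                       ░
  port: localhost                                                            ░
                                                                             ░
database:                                                                    ░
  host: 0.0.0.0                                                              ░
  log_level: 1024                                                            ░
  max_connections: 3306                                                      ░
  workers: 5432                                                              ░
  interval: false                                                            ░
                                                                             ░
server:                                                                      ░
                                                                             ░
                                                                             ░
                                                                             ░
                                                                             ▼


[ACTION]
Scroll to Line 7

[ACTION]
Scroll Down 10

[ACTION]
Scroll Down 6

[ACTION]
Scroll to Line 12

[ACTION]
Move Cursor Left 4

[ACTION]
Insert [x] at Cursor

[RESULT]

x█orker:                                                                     ▲
  workers: 100                                                               █
  max_connections: localhost                                                 ░
  max_retries: localhost                                                     ░
  secret_key: /var/log                                                       ░
  port: localhost                                                            ░
                                                                             ░
database:                                                                    ░
  host: 0.0.0.0                                                              ░
  log_level: 1024                                                            ░
  max_connections: 3306                                                      ░
  workers: 5432                                                              ░
  interval: false                                                            ░
                                                                             ░
server:                                                                      ░
                                                                             ░
                                                                             ░
                                                                             ░
                                                                             ▼


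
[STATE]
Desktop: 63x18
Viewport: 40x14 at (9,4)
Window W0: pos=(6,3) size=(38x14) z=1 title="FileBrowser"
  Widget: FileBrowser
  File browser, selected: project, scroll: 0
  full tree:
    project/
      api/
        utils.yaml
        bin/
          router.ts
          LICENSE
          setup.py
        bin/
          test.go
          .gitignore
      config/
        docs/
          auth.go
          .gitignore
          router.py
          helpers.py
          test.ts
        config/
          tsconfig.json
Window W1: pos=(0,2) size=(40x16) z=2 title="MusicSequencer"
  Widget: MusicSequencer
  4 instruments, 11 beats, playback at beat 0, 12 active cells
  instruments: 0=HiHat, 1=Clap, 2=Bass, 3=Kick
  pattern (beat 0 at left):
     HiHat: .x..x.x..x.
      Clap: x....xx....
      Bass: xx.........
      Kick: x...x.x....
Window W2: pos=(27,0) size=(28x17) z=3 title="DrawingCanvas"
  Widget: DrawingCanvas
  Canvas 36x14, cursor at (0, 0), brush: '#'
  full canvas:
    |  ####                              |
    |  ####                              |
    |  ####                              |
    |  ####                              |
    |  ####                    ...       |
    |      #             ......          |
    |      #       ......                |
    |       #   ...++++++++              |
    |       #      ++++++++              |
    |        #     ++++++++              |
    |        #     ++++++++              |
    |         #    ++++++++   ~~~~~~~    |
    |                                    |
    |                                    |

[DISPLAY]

──────────────────┃  ####               
234567890         ┃  ####               
··█·█··█·         ┃  ####               
···██····         ┃  ####               
·········         ┃      #             .
··█·█····         ┃      #       ...... 
                  ┃       #   ...+++++++
                  ┃       #      +++++++
                  ┃        #     +++++++
                  ┃        #     +++++++
                  ┃         #    +++++++
                  ┃                     
                  ┗━━━━━━━━━━━━━━━━━━━━━
━━━━━━━━━━━━━━━━━━━━━━━━━━━━━━┛         


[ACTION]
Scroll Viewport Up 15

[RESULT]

                  ┏━━━━━━━━━━━━━━━━━━━━━
                  ┃ DrawingCanvas       
━━━━━━━━━━━━━━━━━━┠─────────────────────
quencer           ┃+ ####               
──────────────────┃  ####               
234567890         ┃  ####               
··█·█··█·         ┃  ####               
···██····         ┃  ####               
·········         ┃      #             .
··█·█····         ┃      #       ...... 
                  ┃       #   ...+++++++
                  ┃       #      +++++++
                  ┃        #     +++++++
                  ┃        #     +++++++


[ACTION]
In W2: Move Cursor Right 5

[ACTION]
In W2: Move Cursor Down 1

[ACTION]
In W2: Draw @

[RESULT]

                  ┏━━━━━━━━━━━━━━━━━━━━━
                  ┃ DrawingCanvas       
━━━━━━━━━━━━━━━━━━┠─────────────────────
quencer           ┃  ####               
──────────────────┃  ###@               
234567890         ┃  ####               
··█·█··█·         ┃  ####               
···██····         ┃  ####               
·········         ┃      #             .
··█·█····         ┃      #       ...... 
                  ┃       #   ...+++++++
                  ┃       #      +++++++
                  ┃        #     +++++++
                  ┃        #     +++++++


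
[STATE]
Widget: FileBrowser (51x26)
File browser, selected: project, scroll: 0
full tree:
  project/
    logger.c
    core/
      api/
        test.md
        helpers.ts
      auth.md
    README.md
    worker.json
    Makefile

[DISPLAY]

> [-] project/                                     
    logger.c                                       
    [+] core/                                      
    README.md                                      
    worker.json                                    
    Makefile                                       
                                                   
                                                   
                                                   
                                                   
                                                   
                                                   
                                                   
                                                   
                                                   
                                                   
                                                   
                                                   
                                                   
                                                   
                                                   
                                                   
                                                   
                                                   
                                                   
                                                   


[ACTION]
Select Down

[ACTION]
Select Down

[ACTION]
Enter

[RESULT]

  [-] project/                                     
    logger.c                                       
  > [-] core/                                      
      [+] api/                                     
      auth.md                                      
    README.md                                      
    worker.json                                    
    Makefile                                       
                                                   
                                                   
                                                   
                                                   
                                                   
                                                   
                                                   
                                                   
                                                   
                                                   
                                                   
                                                   
                                                   
                                                   
                                                   
                                                   
                                                   
                                                   


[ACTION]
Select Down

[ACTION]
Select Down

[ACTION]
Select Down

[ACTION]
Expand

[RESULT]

  [-] project/                                     
    logger.c                                       
    [-] core/                                      
      [+] api/                                     
      auth.md                                      
  > README.md                                      
    worker.json                                    
    Makefile                                       
                                                   
                                                   
                                                   
                                                   
                                                   
                                                   
                                                   
                                                   
                                                   
                                                   
                                                   
                                                   
                                                   
                                                   
                                                   
                                                   
                                                   
                                                   


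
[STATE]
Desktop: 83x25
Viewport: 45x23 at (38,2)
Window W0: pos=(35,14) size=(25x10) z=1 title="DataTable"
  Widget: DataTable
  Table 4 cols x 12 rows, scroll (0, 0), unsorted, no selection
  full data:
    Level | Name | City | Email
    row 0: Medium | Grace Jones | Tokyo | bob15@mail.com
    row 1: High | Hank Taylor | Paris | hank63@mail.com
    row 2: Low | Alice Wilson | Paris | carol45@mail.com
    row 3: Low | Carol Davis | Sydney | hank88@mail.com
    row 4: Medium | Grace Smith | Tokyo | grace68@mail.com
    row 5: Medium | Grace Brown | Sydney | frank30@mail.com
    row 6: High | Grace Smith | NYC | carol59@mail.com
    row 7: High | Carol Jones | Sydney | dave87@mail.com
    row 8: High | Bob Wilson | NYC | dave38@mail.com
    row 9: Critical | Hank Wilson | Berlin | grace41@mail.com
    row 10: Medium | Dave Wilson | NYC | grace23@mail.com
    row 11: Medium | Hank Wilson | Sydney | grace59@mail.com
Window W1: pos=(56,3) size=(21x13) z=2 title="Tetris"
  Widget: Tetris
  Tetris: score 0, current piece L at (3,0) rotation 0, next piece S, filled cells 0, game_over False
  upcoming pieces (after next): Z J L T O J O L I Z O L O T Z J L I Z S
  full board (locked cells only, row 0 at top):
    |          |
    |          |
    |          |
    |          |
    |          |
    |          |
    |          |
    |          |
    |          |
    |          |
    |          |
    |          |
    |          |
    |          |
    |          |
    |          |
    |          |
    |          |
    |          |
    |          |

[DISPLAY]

                                             
                  ┏━━━━━━━━━━━━━━━━━━━┓      
                  ┃ Tetris            ┃      
                  ┠───────────────────┨      
                  ┃          │Next:   ┃      
                  ┃          │ ░░     ┃      
                  ┃          │░░      ┃      
                  ┃          │        ┃      
                  ┃          │        ┃      
                  ┃          │        ┃      
                  ┃          │Score:  ┃      
                  ┃          │0       ┃      
━━━━━━━━━━━━━━━━━━┃          │        ┃      
ataTable          ┗━━━━━━━━━━━━━━━━━━━┛      
─────────────────────┨                       
vel   │Name        │C┃                       
──────┼────────────┼─┃                       
dium  │Grace Jones │T┃                       
gh    │Hank Taylor │P┃                       
w     │Alice Wilson│P┃                       
w     │Carol Davis │S┃                       
━━━━━━━━━━━━━━━━━━━━━┛                       
                                             


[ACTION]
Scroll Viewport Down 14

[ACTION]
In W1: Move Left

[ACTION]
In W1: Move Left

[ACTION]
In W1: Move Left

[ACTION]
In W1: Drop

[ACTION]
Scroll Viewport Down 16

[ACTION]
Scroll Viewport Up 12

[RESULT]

                                             
                                             
                                             
                  ┏━━━━━━━━━━━━━━━━━━━┓      
                  ┃ Tetris            ┃      
                  ┠───────────────────┨      
                  ┃          │Next:   ┃      
                  ┃          │ ░░     ┃      
                  ┃          │░░      ┃      
                  ┃          │        ┃      
                  ┃          │        ┃      
                  ┃          │        ┃      
                  ┃          │Score:  ┃      
                  ┃          │0       ┃      
━━━━━━━━━━━━━━━━━━┃          │        ┃      
ataTable          ┗━━━━━━━━━━━━━━━━━━━┛      
─────────────────────┨                       
vel   │Name        │C┃                       
──────┼────────────┼─┃                       
dium  │Grace Jones │T┃                       
gh    │Hank Taylor │P┃                       
w     │Alice Wilson│P┃                       
w     │Carol Davis │S┃                       


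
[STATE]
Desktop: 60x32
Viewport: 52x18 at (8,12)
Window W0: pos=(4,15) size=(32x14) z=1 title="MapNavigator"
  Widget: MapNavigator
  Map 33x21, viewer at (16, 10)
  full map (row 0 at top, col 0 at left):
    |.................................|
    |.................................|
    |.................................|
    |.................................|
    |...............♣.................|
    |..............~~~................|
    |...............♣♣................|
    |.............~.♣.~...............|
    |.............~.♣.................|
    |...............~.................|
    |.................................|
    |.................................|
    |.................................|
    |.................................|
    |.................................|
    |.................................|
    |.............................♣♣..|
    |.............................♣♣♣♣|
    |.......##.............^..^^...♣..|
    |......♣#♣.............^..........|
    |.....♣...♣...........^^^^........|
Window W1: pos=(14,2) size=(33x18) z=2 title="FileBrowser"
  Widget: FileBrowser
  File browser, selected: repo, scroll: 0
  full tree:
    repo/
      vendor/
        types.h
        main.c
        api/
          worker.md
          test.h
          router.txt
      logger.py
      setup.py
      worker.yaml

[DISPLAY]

      ┃                               ┃             
      ┃                               ┃             
      ┃                               ┃             
━━━━━━┃                               ┃             
pNavig┃                               ┃             
──────┃                               ┃             
......┃                               ┃             
......┗━━━━━━━━━━━━━━━━━━━━━━━━━━━━━━━┛             
.........~.♣.~.............┃                        
.........~.♣...............┃                        
...........~...............┃                        
............@..............┃                        
...........................┃                        
...........................┃                        
...........................┃                        
...........................┃                        
━━━━━━━━━━━━━━━━━━━━━━━━━━━┛                        
                                                    


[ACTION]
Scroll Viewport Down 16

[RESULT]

      ┃                               ┃             
━━━━━━┃                               ┃             
pNavig┃                               ┃             
──────┃                               ┃             
......┃                               ┃             
......┗━━━━━━━━━━━━━━━━━━━━━━━━━━━━━━━┛             
.........~.♣.~.............┃                        
.........~.♣...............┃                        
...........~...............┃                        
............@..............┃                        
...........................┃                        
...........................┃                        
...........................┃                        
...........................┃                        
━━━━━━━━━━━━━━━━━━━━━━━━━━━┛                        
                                                    
                                                    
                                                    


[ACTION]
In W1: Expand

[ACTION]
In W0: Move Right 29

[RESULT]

      ┃                               ┃             
━━━━━━┃                               ┃             
pNavig┃                               ┃             
──────┃                               ┃             
......┃                               ┃             
......┗━━━━━━━━━━━━━━━━━━━━━━━━━━━━━━━┛             
.............              ┃                        
.............              ┃                        
.............              ┃                        
............@              ┃                        
.............              ┃                        
.............              ┃                        
.............              ┃                        
.............              ┃                        
━━━━━━━━━━━━━━━━━━━━━━━━━━━┛                        
                                                    
                                                    
                                                    
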